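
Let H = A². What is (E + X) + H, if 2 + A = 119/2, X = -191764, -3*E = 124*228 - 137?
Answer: -2374033/12 ≈ -1.9784e+5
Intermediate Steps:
E = -28135/3 (E = -(124*228 - 137)/3 = -(28272 - 137)/3 = -⅓*28135 = -28135/3 ≈ -9378.3)
A = 115/2 (A = -2 + 119/2 = 115/2 ≈ 57.500)
H = 13225/4 (H = (115/2)² = 13225/4 ≈ 3306.3)
(E + X) + H = (-28135/3 - 191764) + 13225/4 = -603427/3 + 13225/4 = -2374033/12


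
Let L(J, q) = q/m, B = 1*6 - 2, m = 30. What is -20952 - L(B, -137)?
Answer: -628423/30 ≈ -20947.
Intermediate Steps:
B = 4 (B = 6 - 2 = 4)
L(J, q) = q/30
-20952 - L(B, -137) = -20952 - (-137)/30 = -20952 - 1*(-137/30) = -20952 + 137/30 = -628423/30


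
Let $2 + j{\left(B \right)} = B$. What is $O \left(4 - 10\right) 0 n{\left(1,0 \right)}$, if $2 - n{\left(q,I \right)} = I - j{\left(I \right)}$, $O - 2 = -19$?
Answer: $0$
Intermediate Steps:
$O = -17$ ($O = 2 - 19 = -17$)
$j{\left(B \right)} = -2 + B$
$n{\left(q,I \right)} = 0$ ($n{\left(q,I \right)} = 2 - \left(I - \left(-2 + I\right)\right) = 2 - 2 = 0$)
$O \left(4 - 10\right) 0 n{\left(1,0 \right)} = - 17 \left(4 - 10\right) 0 \cdot 0 = - 17 \left(4 - 10\right) 0 = \left(-17\right) \left(-6\right) 0 = 102 \cdot 0 = 0$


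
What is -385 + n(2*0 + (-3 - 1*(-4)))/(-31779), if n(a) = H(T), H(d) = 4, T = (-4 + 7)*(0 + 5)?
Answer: -12234919/31779 ≈ -385.00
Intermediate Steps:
T = 15 (T = 3*5 = 15)
n(a) = 4
-385 + n(2*0 + (-3 - 1*(-4)))/(-31779) = -385 + 4/(-31779) = -385 + 4*(-1/31779) = -385 - 4/31779 = -12234919/31779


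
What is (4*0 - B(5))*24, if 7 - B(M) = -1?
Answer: -192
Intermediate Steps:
B(M) = 8 (B(M) = 7 - 1*(-1) = 7 + 1 = 8)
(4*0 - B(5))*24 = (4*0 - 1*8)*24 = (0 - 8)*24 = -8*24 = -192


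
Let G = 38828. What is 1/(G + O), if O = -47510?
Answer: -1/8682 ≈ -0.00011518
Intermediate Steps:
1/(G + O) = 1/(38828 - 47510) = 1/(-8682) = -1/8682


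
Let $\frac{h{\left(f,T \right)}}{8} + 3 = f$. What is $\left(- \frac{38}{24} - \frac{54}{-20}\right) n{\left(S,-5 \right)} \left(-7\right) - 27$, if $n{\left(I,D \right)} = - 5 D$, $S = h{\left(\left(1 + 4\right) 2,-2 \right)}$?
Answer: $- \frac{2669}{12} \approx -222.42$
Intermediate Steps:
$h{\left(f,T \right)} = -24 + 8 f$
$S = 56$ ($S = -24 + 8 \left(1 + 4\right) 2 = -24 + 8 \cdot 5 \cdot 2 = -24 + 8 \cdot 10 = -24 + 80 = 56$)
$\left(- \frac{38}{24} - \frac{54}{-20}\right) n{\left(S,-5 \right)} \left(-7\right) - 27 = \left(- \frac{38}{24} - \frac{54}{-20}\right) \left(-5\right) \left(-5\right) \left(-7\right) - 27 = \left(\left(-38\right) \frac{1}{24} - - \frac{27}{10}\right) 25 \left(-7\right) - 27 = \left(- \frac{19}{12} + \frac{27}{10}\right) \left(-175\right) - 27 = \frac{67}{60} \left(-175\right) - 27 = - \frac{2345}{12} - 27 = - \frac{2669}{12}$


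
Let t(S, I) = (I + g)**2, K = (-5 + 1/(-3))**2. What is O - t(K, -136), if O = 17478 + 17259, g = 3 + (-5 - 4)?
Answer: 14573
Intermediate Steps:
g = -6 (g = 3 - 9 = -6)
K = 256/9 (K = (-5 - 1/3)**2 = (-16/3)**2 = 256/9 ≈ 28.444)
O = 34737
t(S, I) = (-6 + I)**2 (t(S, I) = (I - 6)**2 = (-6 + I)**2)
O - t(K, -136) = 34737 - (-6 - 136)**2 = 34737 - 1*(-142)**2 = 34737 - 1*20164 = 34737 - 20164 = 14573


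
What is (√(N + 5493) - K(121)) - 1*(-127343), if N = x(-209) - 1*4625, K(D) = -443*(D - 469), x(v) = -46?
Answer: -26821 + √822 ≈ -26792.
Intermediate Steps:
K(D) = 207767 - 443*D (K(D) = -443*(-469 + D) = 207767 - 443*D)
N = -4671 (N = -46 - 1*4625 = -46 - 4625 = -4671)
(√(N + 5493) - K(121)) - 1*(-127343) = (√(-4671 + 5493) - (207767 - 443*121)) - 1*(-127343) = (√822 - (207767 - 53603)) + 127343 = (√822 - 1*154164) + 127343 = (√822 - 154164) + 127343 = (-154164 + √822) + 127343 = -26821 + √822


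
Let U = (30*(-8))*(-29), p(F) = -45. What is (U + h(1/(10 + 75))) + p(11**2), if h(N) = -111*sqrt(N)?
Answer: 6915 - 111*sqrt(85)/85 ≈ 6903.0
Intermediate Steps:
U = 6960 (U = -240*(-29) = 6960)
(U + h(1/(10 + 75))) + p(11**2) = (6960 - 111/sqrt(10 + 75)) - 45 = (6960 - 111*sqrt(85)/85) - 45 = 6915 - 111*sqrt(85)/85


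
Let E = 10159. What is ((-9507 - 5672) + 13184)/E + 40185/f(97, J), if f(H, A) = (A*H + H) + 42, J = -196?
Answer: -49543450/21303423 ≈ -2.3256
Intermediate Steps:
f(H, A) = 42 + H + A*H (f(H, A) = (H + A*H) + 42 = 42 + H + A*H)
((-9507 - 5672) + 13184)/E + 40185/f(97, J) = ((-9507 - 5672) + 13184)/10159 + 40185/(42 + 97 - 196*97) = (-15179 + 13184)*(1/10159) + 40185/(42 + 97 - 19012) = -1995*1/10159 + 40185/(-18873) = -1995/10159 + 40185*(-1/18873) = -1995/10159 - 4465/2097 = -49543450/21303423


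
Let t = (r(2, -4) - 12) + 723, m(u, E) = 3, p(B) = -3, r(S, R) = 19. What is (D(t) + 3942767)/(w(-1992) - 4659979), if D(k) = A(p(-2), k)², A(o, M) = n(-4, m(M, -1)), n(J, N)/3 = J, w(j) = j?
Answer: -3942911/4661971 ≈ -0.84576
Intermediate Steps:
n(J, N) = 3*J
t = 730 (t = (19 - 12) + 723 = 7 + 723 = 730)
A(o, M) = -12 (A(o, M) = 3*(-4) = -12)
D(k) = 144 (D(k) = (-12)² = 144)
(D(t) + 3942767)/(w(-1992) - 4659979) = (144 + 3942767)/(-1992 - 4659979) = 3942911/(-4661971) = 3942911*(-1/4661971) = -3942911/4661971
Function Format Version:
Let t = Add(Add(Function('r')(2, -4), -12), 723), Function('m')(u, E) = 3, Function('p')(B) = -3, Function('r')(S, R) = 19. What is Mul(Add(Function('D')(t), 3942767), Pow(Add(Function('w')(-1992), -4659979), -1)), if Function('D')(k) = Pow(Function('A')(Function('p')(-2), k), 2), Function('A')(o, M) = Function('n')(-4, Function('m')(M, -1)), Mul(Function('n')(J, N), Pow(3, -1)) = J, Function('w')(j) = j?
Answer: Rational(-3942911, 4661971) ≈ -0.84576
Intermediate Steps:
Function('n')(J, N) = Mul(3, J)
t = 730 (t = Add(Add(19, -12), 723) = Add(7, 723) = 730)
Function('A')(o, M) = -12 (Function('A')(o, M) = Mul(3, -4) = -12)
Function('D')(k) = 144 (Function('D')(k) = Pow(-12, 2) = 144)
Mul(Add(Function('D')(t), 3942767), Pow(Add(Function('w')(-1992), -4659979), -1)) = Mul(Add(144, 3942767), Pow(Add(-1992, -4659979), -1)) = Mul(3942911, Pow(-4661971, -1)) = Mul(3942911, Rational(-1, 4661971)) = Rational(-3942911, 4661971)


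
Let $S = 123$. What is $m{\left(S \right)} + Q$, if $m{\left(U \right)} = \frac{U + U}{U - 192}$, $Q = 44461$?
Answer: $\frac{1022521}{23} \approx 44457.0$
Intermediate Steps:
$m{\left(U \right)} = \frac{2 U}{-192 + U}$
$m{\left(S \right)} + Q = 2 \cdot 123 \frac{1}{-192 + 123} + 44461 = 2 \cdot 123 \frac{1}{-69} + 44461 = 2 \cdot 123 \left(- \frac{1}{69}\right) + 44461 = - \frac{82}{23} + 44461 = \frac{1022521}{23}$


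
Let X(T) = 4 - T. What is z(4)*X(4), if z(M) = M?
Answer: 0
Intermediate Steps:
z(4)*X(4) = 4*(4 - 1*4) = 4*(4 - 4) = 4*0 = 0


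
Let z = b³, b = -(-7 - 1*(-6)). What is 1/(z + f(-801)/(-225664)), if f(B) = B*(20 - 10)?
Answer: 112832/116837 ≈ 0.96572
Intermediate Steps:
f(B) = 10*B (f(B) = B*10 = 10*B)
b = 1 (b = -(-7 + 6) = -1*(-1) = 1)
z = 1 (z = 1³ = 1)
1/(z + f(-801)/(-225664)) = 1/(1 + (10*(-801))/(-225664)) = 1/(1 - 8010*(-1/225664)) = 1/(1 + 4005/112832) = 1/(116837/112832) = 112832/116837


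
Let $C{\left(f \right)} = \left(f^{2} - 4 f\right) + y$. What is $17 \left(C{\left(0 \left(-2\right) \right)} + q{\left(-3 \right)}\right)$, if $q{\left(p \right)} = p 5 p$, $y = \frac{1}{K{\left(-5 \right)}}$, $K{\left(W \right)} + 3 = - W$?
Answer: $\frac{1547}{2} \approx 773.5$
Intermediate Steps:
$K{\left(W \right)} = -3 - W$
$y = \frac{1}{2}$ ($y = \frac{1}{-3 - -5} = \frac{1}{-3 + 5} = \frac{1}{2} \approx 0.5$)
$q{\left(p \right)} = 5 p^{2}$ ($q{\left(p \right)} = 5 p p = 5 p^{2}$)
$C{\left(f \right)} = \frac{1}{2} + f^{2} - 4 f$ ($C{\left(f \right)} = \left(f^{2} - 4 f\right) + \frac{1}{2} = \frac{1}{2} + f^{2} - 4 f$)
$17 \left(C{\left(0 \left(-2\right) \right)} + q{\left(-3 \right)}\right) = 17 \left(\left(\frac{1}{2} + \left(0 \left(-2\right)\right)^{2} - 4 \cdot 0 \left(-2\right)\right) + 5 \left(-3\right)^{2}\right) = 17 \left(\left(\frac{1}{2} + 0^{2} - 0\right) + 5 \cdot 9\right) = 17 \left(\left(\frac{1}{2} + 0 + 0\right) + 45\right) = 17 \left(\frac{1}{2} + 45\right) = 17 \cdot \frac{91}{2} = \frac{1547}{2}$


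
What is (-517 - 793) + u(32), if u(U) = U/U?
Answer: -1309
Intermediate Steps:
u(U) = 1
(-517 - 793) + u(32) = (-517 - 793) + 1 = -1310 + 1 = -1309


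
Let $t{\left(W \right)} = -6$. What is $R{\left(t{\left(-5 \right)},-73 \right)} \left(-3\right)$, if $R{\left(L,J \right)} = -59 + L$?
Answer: $195$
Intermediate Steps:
$R{\left(t{\left(-5 \right)},-73 \right)} \left(-3\right) = \left(-59 - 6\right) \left(-3\right) = \left(-65\right) \left(-3\right) = 195$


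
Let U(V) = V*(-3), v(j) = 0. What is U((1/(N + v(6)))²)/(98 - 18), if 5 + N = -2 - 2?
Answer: -1/2160 ≈ -0.00046296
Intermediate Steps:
N = -9 (N = -5 + (-2 - 2) = -5 - 4 = -9)
U(V) = -3*V
U((1/(N + v(6)))²)/(98 - 18) = (-3/(-9 + 0)²)/(98 - 18) = -3*(1/(-9))²/80 = -3*(-⅑)²*(1/80) = -3*1/81*(1/80) = -1/27*1/80 = -1/2160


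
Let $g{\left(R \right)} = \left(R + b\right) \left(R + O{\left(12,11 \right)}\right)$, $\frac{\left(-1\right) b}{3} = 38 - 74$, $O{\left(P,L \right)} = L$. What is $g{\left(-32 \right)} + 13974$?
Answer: $12378$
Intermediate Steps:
$b = 108$ ($b = - 3 \left(38 - 74\right) = \left(-3\right) \left(-36\right) = 108$)
$g{\left(R \right)} = \left(11 + R\right) \left(108 + R\right)$ ($g{\left(R \right)} = \left(R + 108\right) \left(R + 11\right) = \left(108 + R\right) \left(11 + R\right) = \left(11 + R\right) \left(108 + R\right)$)
$g{\left(-32 \right)} + 13974 = \left(1188 + \left(-32\right)^{2} + 119 \left(-32\right)\right) + 13974 = \left(1188 + 1024 - 3808\right) + 13974 = -1596 + 13974 = 12378$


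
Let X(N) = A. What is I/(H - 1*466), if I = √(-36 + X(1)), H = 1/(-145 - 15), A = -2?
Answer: -160*I*√38/74561 ≈ -0.013228*I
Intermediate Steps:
H = -1/160 (H = 1/(-160) = -1/160 ≈ -0.0062500)
X(N) = -2
I = I*√38 (I = √(-36 - 2) = √(-38) = I*√38 ≈ 6.1644*I)
I/(H - 1*466) = (I*√38)/(-1/160 - 1*466) = (I*√38)/(-1/160 - 466) = (I*√38)/(-74561/160) = (I*√38)*(-160/74561) = -160*I*√38/74561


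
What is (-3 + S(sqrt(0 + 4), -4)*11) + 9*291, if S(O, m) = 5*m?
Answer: 2396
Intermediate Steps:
(-3 + S(sqrt(0 + 4), -4)*11) + 9*291 = (-3 + (5*(-4))*11) + 9*291 = (-3 - 20*11) + 2619 = (-3 - 220) + 2619 = -223 + 2619 = 2396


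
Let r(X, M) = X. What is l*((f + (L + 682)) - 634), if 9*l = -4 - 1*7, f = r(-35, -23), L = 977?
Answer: -1210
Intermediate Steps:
f = -35
l = -11/9 (l = (-4 - 1*7)/9 = (-4 - 7)/9 = (⅑)*(-11) = -11/9 ≈ -1.2222)
l*((f + (L + 682)) - 634) = -11*((-35 + (977 + 682)) - 634)/9 = -11*((-35 + 1659) - 634)/9 = -11*(1624 - 634)/9 = -11/9*990 = -1210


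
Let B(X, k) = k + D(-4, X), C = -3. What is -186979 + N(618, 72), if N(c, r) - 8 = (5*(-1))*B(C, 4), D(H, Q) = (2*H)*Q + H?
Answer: -187091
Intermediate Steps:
D(H, Q) = H + 2*H*Q (D(H, Q) = 2*H*Q + H = H + 2*H*Q)
B(X, k) = -4 + k - 8*X (B(X, k) = k - 4*(1 + 2*X) = k + (-4 - 8*X) = -4 + k - 8*X)
N(c, r) = -112 (N(c, r) = 8 + (5*(-1))*(-4 + 4 - 8*(-3)) = 8 - 5*(-4 + 4 + 24) = 8 - 5*24 = 8 - 120 = -112)
-186979 + N(618, 72) = -186979 - 112 = -187091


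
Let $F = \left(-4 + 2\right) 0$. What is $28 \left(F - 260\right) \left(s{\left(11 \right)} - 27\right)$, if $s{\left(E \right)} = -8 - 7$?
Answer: $305760$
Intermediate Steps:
$s{\left(E \right)} = -15$ ($s{\left(E \right)} = -8 - 7 = -15$)
$F = 0$ ($F = \left(-2\right) 0 = 0$)
$28 \left(F - 260\right) \left(s{\left(11 \right)} - 27\right) = 28 \left(0 - 260\right) \left(-15 - 27\right) = 28 \left(\left(-260\right) \left(-42\right)\right) = 28 \cdot 10920 = 305760$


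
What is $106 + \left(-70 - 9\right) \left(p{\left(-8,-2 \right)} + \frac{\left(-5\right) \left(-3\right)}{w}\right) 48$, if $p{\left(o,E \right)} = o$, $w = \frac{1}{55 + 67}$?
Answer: $-6908918$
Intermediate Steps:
$w = \frac{1}{122} \approx 0.0081967$
$106 + \left(-70 - 9\right) \left(p{\left(-8,-2 \right)} + \frac{\left(-5\right) \left(-3\right)}{w}\right) 48 = 106 + \left(-70 - 9\right) \left(-8 + \left(-5\right) \left(-3\right) \frac{1}{\frac{1}{122}}\right) 48 = 106 + - 79 \left(-8 + 15 \cdot 122\right) 48 = 106 + - 79 \left(-8 + 1830\right) 48 = 106 + \left(-79\right) 1822 \cdot 48 = 106 - 6909024 = -6908918$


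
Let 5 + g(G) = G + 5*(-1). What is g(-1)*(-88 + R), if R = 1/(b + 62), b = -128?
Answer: 5809/6 ≈ 968.17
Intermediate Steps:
g(G) = -10 + G (g(G) = -5 + (G + 5*(-1)) = -5 + (G - 5) = -5 + (-5 + G) = -10 + G)
R = -1/66 (R = 1/(-128 + 62) = 1/(-66) = -1/66 ≈ -0.015152)
g(-1)*(-88 + R) = (-10 - 1)*(-88 - 1/66) = -11*(-5809/66) = 5809/6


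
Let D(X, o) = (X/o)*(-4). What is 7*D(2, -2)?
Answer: 28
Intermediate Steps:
D(X, o) = -4*X/o
7*D(2, -2) = 7*(-4*2/(-2)) = 7*(-4*2*(-1/2)) = 7*4 = 28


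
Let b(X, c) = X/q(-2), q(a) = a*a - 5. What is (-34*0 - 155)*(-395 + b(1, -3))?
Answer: 61380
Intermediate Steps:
q(a) = -5 + a² (q(a) = a² - 5 = -5 + a²)
b(X, c) = -X (b(X, c) = X/(-5 + (-2)²) = X/(-5 + 4) = X/(-1) = X*(-1) = -X)
(-34*0 - 155)*(-395 + b(1, -3)) = (-34*0 - 155)*(-395 - 1*1) = (0 - 155)*(-395 - 1) = -155*(-396) = 61380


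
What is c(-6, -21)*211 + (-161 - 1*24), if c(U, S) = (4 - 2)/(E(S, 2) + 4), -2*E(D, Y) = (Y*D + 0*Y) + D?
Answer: -12291/71 ≈ -173.11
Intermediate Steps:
E(D, Y) = -D/2 - D*Y/2 (E(D, Y) = -((Y*D + 0*Y) + D)/2 = -((D*Y + 0) + D)/2 = -(D*Y + D)/2 = -(D + D*Y)/2 = -D/2 - D*Y/2)
c(U, S) = 2/(4 - 3*S/2) (c(U, S) = (4 - 2)/(-S*(1 + 2)/2 + 4) = 2/(-1/2*S*3 + 4) = 2/(-3*S/2 + 4) = 2/(4 - 3*S/2))
c(-6, -21)*211 + (-161 - 1*24) = -4/(-8 + 3*(-21))*211 + (-161 - 1*24) = -4/(-8 - 63)*211 + (-161 - 24) = -4/(-71)*211 - 185 = -4*(-1/71)*211 - 185 = (4/71)*211 - 185 = 844/71 - 185 = -12291/71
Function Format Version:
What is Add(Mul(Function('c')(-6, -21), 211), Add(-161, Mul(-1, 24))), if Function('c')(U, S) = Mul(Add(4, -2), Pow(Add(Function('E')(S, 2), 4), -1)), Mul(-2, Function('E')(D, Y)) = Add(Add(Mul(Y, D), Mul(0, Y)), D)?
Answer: Rational(-12291, 71) ≈ -173.11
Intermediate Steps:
Function('E')(D, Y) = Add(Mul(Rational(-1, 2), D), Mul(Rational(-1, 2), D, Y)) (Function('E')(D, Y) = Mul(Rational(-1, 2), Add(Add(Mul(Y, D), Mul(0, Y)), D)) = Mul(Rational(-1, 2), Add(Add(Mul(D, Y), 0), D)) = Mul(Rational(-1, 2), Add(Mul(D, Y), D)) = Mul(Rational(-1, 2), Add(D, Mul(D, Y))) = Add(Mul(Rational(-1, 2), D), Mul(Rational(-1, 2), D, Y)))
Function('c')(U, S) = Mul(2, Pow(Add(4, Mul(Rational(-3, 2), S)), -1)) (Function('c')(U, S) = Mul(Add(4, -2), Pow(Add(Mul(Rational(-1, 2), S, Add(1, 2)), 4), -1)) = Mul(2, Pow(Add(Mul(Rational(-1, 2), S, 3), 4), -1)) = Mul(2, Pow(Add(Mul(Rational(-3, 2), S), 4), -1)) = Mul(2, Pow(Add(4, Mul(Rational(-3, 2), S)), -1)))
Add(Mul(Function('c')(-6, -21), 211), Add(-161, Mul(-1, 24))) = Add(Mul(Mul(-4, Pow(Add(-8, Mul(3, -21)), -1)), 211), Add(-161, Mul(-1, 24))) = Add(Mul(Mul(-4, Pow(Add(-8, -63), -1)), 211), Add(-161, -24)) = Add(Mul(Mul(-4, Pow(-71, -1)), 211), -185) = Add(Mul(Mul(-4, Rational(-1, 71)), 211), -185) = Add(Mul(Rational(4, 71), 211), -185) = Add(Rational(844, 71), -185) = Rational(-12291, 71)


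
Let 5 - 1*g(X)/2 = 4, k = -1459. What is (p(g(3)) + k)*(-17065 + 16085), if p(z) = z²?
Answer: 1425900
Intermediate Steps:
g(X) = 2 (g(X) = 10 - 2*4 = 10 - 8 = 2)
(p(g(3)) + k)*(-17065 + 16085) = (2² - 1459)*(-17065 + 16085) = (4 - 1459)*(-980) = -1455*(-980) = 1425900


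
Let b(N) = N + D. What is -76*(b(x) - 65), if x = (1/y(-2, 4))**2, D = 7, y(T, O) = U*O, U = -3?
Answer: 158669/36 ≈ 4407.5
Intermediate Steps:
y(T, O) = -3*O
x = 1/144 (x = (1/(-3*4))**2 = (1/(-12))**2 = (-1/12)**2 = 1/144 ≈ 0.0069444)
b(N) = 7 + N (b(N) = N + 7 = 7 + N)
-76*(b(x) - 65) = -76*((7 + 1/144) - 65) = -76*(1009/144 - 65) = -76*(-8351/144) = 158669/36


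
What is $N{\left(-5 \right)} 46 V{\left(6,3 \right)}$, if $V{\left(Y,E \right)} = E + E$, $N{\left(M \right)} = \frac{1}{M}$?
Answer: $- \frac{276}{5} \approx -55.2$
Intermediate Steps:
$V{\left(Y,E \right)} = 2 E$
$N{\left(-5 \right)} 46 V{\left(6,3 \right)} = \frac{1}{-5} \cdot 46 \cdot 2 \cdot 3 = \left(- \frac{1}{5}\right) 46 \cdot 6 = \left(- \frac{46}{5}\right) 6 = - \frac{276}{5}$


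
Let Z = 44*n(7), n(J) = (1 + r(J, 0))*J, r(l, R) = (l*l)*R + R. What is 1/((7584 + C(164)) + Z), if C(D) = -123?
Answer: 1/7769 ≈ 0.00012872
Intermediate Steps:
r(l, R) = R + R*l² (r(l, R) = l²*R + R = R*l² + R = R + R*l²)
n(J) = J (n(J) = (1 + 0*(1 + J²))*J = (1 + 0)*J = 1*J = J)
Z = 308 (Z = 44*7 = 308)
1/((7584 + C(164)) + Z) = 1/((7584 - 123) + 308) = 1/(7461 + 308) = 1/7769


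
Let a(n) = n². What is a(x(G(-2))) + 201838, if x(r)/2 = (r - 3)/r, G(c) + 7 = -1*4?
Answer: 24423182/121 ≈ 2.0184e+5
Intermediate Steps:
G(c) = -11 (G(c) = -7 - 1*4 = -7 - 4 = -11)
x(r) = 2*(-3 + r)/r (x(r) = 2*((r - 3)/r) = 2*((-3 + r)/r) = 2*(-3 + r)/r)
a(x(G(-2))) + 201838 = (2 - 6/(-11))² + 201838 = (2 - 6*(-1/11))² + 201838 = (2 + 6/11)² + 201838 = (28/11)² + 201838 = 784/121 + 201838 = 24423182/121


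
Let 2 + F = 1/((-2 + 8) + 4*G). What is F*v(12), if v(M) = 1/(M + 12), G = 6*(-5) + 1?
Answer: -221/2640 ≈ -0.083712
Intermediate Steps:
G = -29 (G = -30 + 1 = -29)
v(M) = 1/(12 + M)
F = -221/110 (F = -2 + 1/((-2 + 8) + 4*(-29)) = -2 + 1/(6 - 116) = -2 + 1/(-110) = -2 - 1/110 = -221/110 ≈ -2.0091)
F*v(12) = -221/(110*(12 + 12)) = -221/110/24 = -221/110*1/24 = -221/2640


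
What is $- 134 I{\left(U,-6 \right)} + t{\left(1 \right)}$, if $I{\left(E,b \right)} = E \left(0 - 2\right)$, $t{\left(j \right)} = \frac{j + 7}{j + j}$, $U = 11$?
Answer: $2952$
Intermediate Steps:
$t{\left(j \right)} = \frac{7 + j}{2 j}$
$I{\left(E,b \right)} = - 2 E$ ($I{\left(E,b \right)} = E \left(-2\right) = - 2 E$)
$- 134 I{\left(U,-6 \right)} + t{\left(1 \right)} = - 134 \left(\left(-2\right) 11\right) + \frac{7 + 1}{2 \cdot 1} = \left(-134\right) \left(-22\right) + \frac{1}{2} \cdot 1 \cdot 8 = 2948 + 4 = 2952$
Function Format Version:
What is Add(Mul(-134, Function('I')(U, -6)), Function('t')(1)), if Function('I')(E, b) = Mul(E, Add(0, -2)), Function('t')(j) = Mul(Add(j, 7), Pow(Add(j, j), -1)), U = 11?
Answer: 2952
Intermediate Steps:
Function('t')(j) = Mul(Rational(1, 2), Pow(j, -1), Add(7, j)) (Function('t')(j) = Mul(Add(7, j), Pow(Mul(2, j), -1)) = Mul(Add(7, j), Mul(Rational(1, 2), Pow(j, -1))) = Mul(Rational(1, 2), Pow(j, -1), Add(7, j)))
Function('I')(E, b) = Mul(-2, E) (Function('I')(E, b) = Mul(E, -2) = Mul(-2, E))
Add(Mul(-134, Function('I')(U, -6)), Function('t')(1)) = Add(Mul(-134, Mul(-2, 11)), Mul(Rational(1, 2), Pow(1, -1), Add(7, 1))) = Add(Mul(-134, -22), Mul(Rational(1, 2), 1, 8)) = Add(2948, 4) = 2952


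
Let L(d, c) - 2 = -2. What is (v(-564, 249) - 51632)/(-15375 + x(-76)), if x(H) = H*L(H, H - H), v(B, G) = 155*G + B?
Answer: 13601/15375 ≈ 0.88462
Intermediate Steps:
L(d, c) = 0 (L(d, c) = 2 - 2 = 0)
v(B, G) = B + 155*G
x(H) = 0 (x(H) = H*0 = 0)
(v(-564, 249) - 51632)/(-15375 + x(-76)) = ((-564 + 155*249) - 51632)/(-15375 + 0) = ((-564 + 38595) - 51632)/(-15375) = (38031 - 51632)*(-1/15375) = -13601*(-1/15375) = 13601/15375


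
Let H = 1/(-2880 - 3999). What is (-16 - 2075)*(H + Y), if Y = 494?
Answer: -2368562825/2293 ≈ -1.0330e+6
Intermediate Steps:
H = -1/6879 (H = 1/(-6879) = -1/6879 ≈ -0.00014537)
(-16 - 2075)*(H + Y) = (-16 - 2075)*(-1/6879 + 494) = -2091*3398225/6879 = -2368562825/2293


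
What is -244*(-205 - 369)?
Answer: 140056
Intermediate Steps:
-244*(-205 - 369) = -244*(-574) = 140056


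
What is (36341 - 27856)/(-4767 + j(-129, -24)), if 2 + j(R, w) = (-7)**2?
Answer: -1697/944 ≈ -1.7977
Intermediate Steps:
j(R, w) = 47 (j(R, w) = -2 + (-7)**2 = -2 + 49 = 47)
(36341 - 27856)/(-4767 + j(-129, -24)) = (36341 - 27856)/(-4767 + 47) = 8485/(-4720) = 8485*(-1/4720) = -1697/944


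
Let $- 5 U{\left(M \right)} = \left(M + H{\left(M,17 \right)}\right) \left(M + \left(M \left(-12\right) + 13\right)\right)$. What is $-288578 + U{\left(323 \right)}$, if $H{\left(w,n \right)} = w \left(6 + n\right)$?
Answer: $5199838$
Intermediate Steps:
$U{\left(M \right)} = - \frac{24 M \left(13 - 11 M\right)}{5}$ ($U{\left(M \right)} = - \frac{\left(M + M \left(6 + 17\right)\right) \left(M + \left(M \left(-12\right) + 13\right)\right)}{5} = - \frac{\left(M + M 23\right) \left(M - \left(-13 + 12 M\right)\right)}{5} = - \frac{\left(M + 23 M\right) \left(M - \left(-13 + 12 M\right)\right)}{5} = - \frac{24 M \left(13 - 11 M\right)}{5}$)
$-288578 + U{\left(323 \right)} = -288578 + \frac{24}{5} \cdot 323 \left(-13 + 11 \cdot 323\right) = -288578 + \frac{24}{5} \cdot 323 \left(-13 + 3553\right) = -288578 + \frac{24}{5} \cdot 323 \cdot 3540 = -288578 + 5488416 = 5199838$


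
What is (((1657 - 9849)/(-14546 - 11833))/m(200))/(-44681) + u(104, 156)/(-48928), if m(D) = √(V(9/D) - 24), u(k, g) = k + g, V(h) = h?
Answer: -65/12232 + 81920*I*√9582/5646864714309 ≈ -0.0053139 + 1.4201e-6*I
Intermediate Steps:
u(k, g) = g + k
m(D) = √(-24 + 9/D) (m(D) = √(9/D - 24) = √(-24 + 9/D))
(((1657 - 9849)/(-14546 - 11833))/m(200))/(-44681) + u(104, 156)/(-48928) = (((1657 - 9849)/(-14546 - 11833))/(√(-24 + 9/200)))/(-44681) + (156 + 104)/(-48928) = ((-8192/(-26379))/(√(-24 + 9*(1/200))))*(-1/44681) + 260*(-1/48928) = ((-8192*(-1/26379))/(√(-24 + 9/200)))*(-1/44681) - 65/12232 = (8192/(26379*(√(-4791/200))))*(-1/44681) - 65/12232 = (8192/(26379*((I*√9582/20))))*(-1/44681) - 65/12232 = (8192*(-10*I*√9582/4791)/26379)*(-1/44681) - 65/12232 = -81920*I*√9582/126381789*(-1/44681) - 65/12232 = 81920*I*√9582/5646864714309 - 65/12232 = -65/12232 + 81920*I*√9582/5646864714309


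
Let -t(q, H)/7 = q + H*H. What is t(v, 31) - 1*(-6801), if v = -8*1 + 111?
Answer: -647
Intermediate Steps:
v = 103 (v = -8 + 111 = 103)
t(q, H) = -7*q - 7*H**2 (t(q, H) = -7*(q + H*H) = -7*(q + H**2) = -7*q - 7*H**2)
t(v, 31) - 1*(-6801) = (-7*103 - 7*31**2) - 1*(-6801) = (-721 - 7*961) + 6801 = (-721 - 6727) + 6801 = -7448 + 6801 = -647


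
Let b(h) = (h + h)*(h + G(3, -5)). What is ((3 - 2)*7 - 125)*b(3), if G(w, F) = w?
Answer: -4248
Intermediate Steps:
b(h) = 2*h*(3 + h) (b(h) = (h + h)*(h + 3) = (2*h)*(3 + h) = 2*h*(3 + h))
((3 - 2)*7 - 125)*b(3) = ((3 - 2)*7 - 125)*(2*3*(3 + 3)) = (1*7 - 125)*(2*3*6) = (7 - 125)*36 = -118*36 = -4248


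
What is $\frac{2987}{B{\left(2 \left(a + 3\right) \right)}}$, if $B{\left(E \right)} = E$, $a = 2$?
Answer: $\frac{2987}{10} \approx 298.7$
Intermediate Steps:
$\frac{2987}{B{\left(2 \left(a + 3\right) \right)}} = \frac{2987}{2 \left(2 + 3\right)} = \frac{2987}{2 \cdot 5} = \frac{2987}{10}$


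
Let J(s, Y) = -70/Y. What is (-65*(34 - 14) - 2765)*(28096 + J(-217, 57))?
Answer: -2169899710/19 ≈ -1.1421e+8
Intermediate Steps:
(-65*(34 - 14) - 2765)*(28096 + J(-217, 57)) = (-65*(34 - 14) - 2765)*(28096 - 70/57) = (-65*20 - 2765)*(28096 - 70*1/57) = (-1300 - 2765)*(28096 - 70/57) = -4065*1601402/57 = -2169899710/19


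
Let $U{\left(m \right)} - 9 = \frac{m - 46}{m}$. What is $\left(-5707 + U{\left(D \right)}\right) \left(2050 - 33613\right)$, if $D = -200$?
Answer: $\frac{17980715151}{100} \approx 1.7981 \cdot 10^{8}$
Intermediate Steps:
$U{\left(m \right)} = 9 + \frac{-46 + m}{m}$ ($U{\left(m \right)} = 9 + \frac{m - 46}{m} = 9 + \frac{-46 + m}{m}$)
$\left(-5707 + U{\left(D \right)}\right) \left(2050 - 33613\right) = \left(-5707 + \left(10 - \frac{46}{-200}\right)\right) \left(2050 - 33613\right) = \left(-5707 + \left(10 - - \frac{23}{100}\right)\right) \left(-31563\right) = \left(-5707 + \left(10 + \frac{23}{100}\right)\right) \left(-31563\right) = \left(-5707 + \frac{1023}{100}\right) \left(-31563\right) = \left(- \frac{569677}{100}\right) \left(-31563\right) = \frac{17980715151}{100}$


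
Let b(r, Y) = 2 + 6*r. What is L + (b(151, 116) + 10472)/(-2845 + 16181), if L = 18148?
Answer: 60508277/3334 ≈ 18149.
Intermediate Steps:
L + (b(151, 116) + 10472)/(-2845 + 16181) = 18148 + ((2 + 6*151) + 10472)/(-2845 + 16181) = 18148 + ((2 + 906) + 10472)/13336 = 18148 + (908 + 10472)*(1/13336) = 18148 + 11380*(1/13336) = 18148 + 2845/3334 = 60508277/3334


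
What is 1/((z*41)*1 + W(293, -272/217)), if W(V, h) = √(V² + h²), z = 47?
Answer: 90740503/170814331736 - 217*√4042617545/170814331736 ≈ 0.00045045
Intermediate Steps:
1/((z*41)*1 + W(293, -272/217)) = 1/((47*41)*1 + √(293² + (-272/217)²)) = 1/(1927*1 + √(85849 + (-272*1/217)²)) = 1/(1927 + √(85849 + (-272/217)²)) = 1/(1927 + √(85849 + 73984/47089)) = 1/(1927 + √(4042617545/47089)) = 1/(1927 + √4042617545/217)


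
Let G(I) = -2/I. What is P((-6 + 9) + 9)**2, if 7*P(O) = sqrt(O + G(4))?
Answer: 23/98 ≈ 0.23469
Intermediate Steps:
P(O) = sqrt(-1/2 + O)/7 (P(O) = sqrt(O - 2/4)/7 = sqrt(O - 2*1/4)/7 = sqrt(O - 1/2)/7 = sqrt(-1/2 + O)/7)
P((-6 + 9) + 9)**2 = (sqrt(-2 + 4*((-6 + 9) + 9))/14)**2 = (sqrt(-2 + 4*(3 + 9))/14)**2 = (sqrt(-2 + 4*12)/14)**2 = (sqrt(-2 + 48)/14)**2 = (sqrt(46)/14)**2 = 23/98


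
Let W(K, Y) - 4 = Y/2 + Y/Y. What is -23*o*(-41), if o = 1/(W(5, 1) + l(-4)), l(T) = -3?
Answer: 1886/5 ≈ 377.20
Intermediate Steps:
W(K, Y) = 5 + Y/2 (W(K, Y) = 4 + (Y/2 + Y/Y) = 4 + (Y*(½) + 1) = 4 + (Y/2 + 1) = 4 + (1 + Y/2) = 5 + Y/2)
o = ⅖ (o = 1/((5 + (½)*1) - 3) = 1/((5 + ½) - 3) = 1/(11/2 - 3) = 1/(5/2) = ⅖ ≈ 0.40000)
-23*o*(-41) = -23*⅖*(-41) = -46/5*(-41) = 1886/5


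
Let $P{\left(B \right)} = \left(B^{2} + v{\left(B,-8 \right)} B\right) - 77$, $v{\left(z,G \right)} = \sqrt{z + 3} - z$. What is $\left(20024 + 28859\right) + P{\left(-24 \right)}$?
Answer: $48806 - 24 i \sqrt{21} \approx 48806.0 - 109.98 i$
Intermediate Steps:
$v{\left(z,G \right)} = \sqrt{3 + z} - z$
$P{\left(B \right)} = -77 + B^{2} + B \left(\sqrt{3 + B} - B\right)$ ($P{\left(B \right)} = \left(B^{2} + \left(\sqrt{3 + B} - B\right) B\right) - 77 = \left(B^{2} + B \left(\sqrt{3 + B} - B\right)\right) - 77 = -77 + B^{2} + B \left(\sqrt{3 + B} - B\right)$)
$\left(20024 + 28859\right) + P{\left(-24 \right)} = \left(20024 + 28859\right) - \left(77 + 24 \sqrt{3 - 24}\right) = 48883 - \left(77 + 24 \sqrt{-21}\right) = 48883 - \left(77 + 24 i \sqrt{21}\right) = 48806 - 24 i \sqrt{21}$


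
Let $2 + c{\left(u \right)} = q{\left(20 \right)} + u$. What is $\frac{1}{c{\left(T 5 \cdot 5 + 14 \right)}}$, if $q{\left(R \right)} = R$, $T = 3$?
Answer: $\frac{1}{107} \approx 0.0093458$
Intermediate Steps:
$c{\left(u \right)} = 18 + u$ ($c{\left(u \right)} = -2 + \left(20 + u\right) = 18 + u$)
$\frac{1}{c{\left(T 5 \cdot 5 + 14 \right)}} = \frac{1}{18 + \left(3 \cdot 5 \cdot 5 + 14\right)} = \frac{1}{18 + \left(3 \cdot 25 + 14\right)} = \frac{1}{18 + \left(75 + 14\right)} = \frac{1}{18 + 89} = \frac{1}{107}$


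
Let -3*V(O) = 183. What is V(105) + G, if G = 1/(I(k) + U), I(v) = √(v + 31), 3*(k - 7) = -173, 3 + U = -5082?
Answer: -4731891029/77571734 - I*√177/77571734 ≈ -61.0 - 1.7151e-7*I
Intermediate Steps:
U = -5085 (U = -3 - 5082 = -5085)
k = -152/3 (k = 7 + (⅓)*(-173) = 7 - 173/3 = -152/3 ≈ -50.667)
V(O) = -61 (V(O) = -⅓*183 = -61)
I(v) = √(31 + v)
G = 1/(-5085 + I*√177/3) (G = 1/(√(31 - 152/3) - 5085) = 1/(√(-59/3) - 5085) = 1/(I*√177/3 - 5085) = 1/(-5085 + I*√177/3) ≈ -0.00019666 - 1.72e-7*I)
V(105) + G = -61 + (-15255/77571734 - I*√177/77571734) = -4731891029/77571734 - I*√177/77571734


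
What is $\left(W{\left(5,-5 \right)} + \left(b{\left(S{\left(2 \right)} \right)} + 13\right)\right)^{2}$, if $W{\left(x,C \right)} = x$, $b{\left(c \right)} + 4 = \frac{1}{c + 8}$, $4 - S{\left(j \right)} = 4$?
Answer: $\frac{12769}{64} \approx 199.52$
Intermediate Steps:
$S{\left(j \right)} = 0$ ($S{\left(j \right)} = 4 - 4 = 0$)
$b{\left(c \right)} = -4 + \frac{1}{8 + c}$ ($b{\left(c \right)} = -4 + \frac{1}{c + 8} = -4 + \frac{1}{8 + c}$)
$\left(W{\left(5,-5 \right)} + \left(b{\left(S{\left(2 \right)} \right)} + 13\right)\right)^{2} = \left(5 + \left(\frac{-31 - 0}{8 + 0} + 13\right)\right)^{2} = \left(5 + \left(\frac{-31 + 0}{8} + 13\right)\right)^{2} = \left(5 + \left(\frac{1}{8} \left(-31\right) + 13\right)\right)^{2} = \left(5 + \left(- \frac{31}{8} + 13\right)\right)^{2} = \left(5 + \frac{73}{8}\right)^{2} = \left(\frac{113}{8}\right)^{2} = \frac{12769}{64}$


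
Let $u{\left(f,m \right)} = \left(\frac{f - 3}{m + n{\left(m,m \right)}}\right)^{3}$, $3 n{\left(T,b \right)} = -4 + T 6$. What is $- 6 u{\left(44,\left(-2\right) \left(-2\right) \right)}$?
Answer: $- \frac{5582601}{16384} \approx -340.73$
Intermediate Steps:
$n{\left(T,b \right)} = - \frac{4}{3} + 2 T$ ($n{\left(T,b \right)} = \frac{-4 + T 6}{3} = \frac{-4 + 6 T}{3} = - \frac{4}{3} + 2 T$)
$u{\left(f,m \right)} = \frac{\left(-3 + f\right)^{3}}{\left(- \frac{4}{3} + 3 m\right)^{3}}$ ($u{\left(f,m \right)} = \left(\frac{f - 3}{m + \left(- \frac{4}{3} + 2 m\right)}\right)^{3} = \left(\frac{-3 + f}{- \frac{4}{3} + 3 m}\right)^{3} = \frac{\left(-3 + f\right)^{3}}{\left(- \frac{4}{3} + 3 m\right)^{3}}$)
$- 6 u{\left(44,\left(-2\right) \left(-2\right) \right)} = - 6 \frac{27 \left(-3 + 44\right)^{3}}{\left(-4 + 9 \left(\left(-2\right) \left(-2\right)\right)\right)^{3}} = - 6 \frac{27 \cdot 41^{3}}{\left(-4 + 9 \cdot 4\right)^{3}} = - 6 \cdot 27 \frac{1}{\left(-4 + 36\right)^{3}} \cdot 68921 = - 6 \cdot 27 \cdot \frac{1}{32768} \cdot 68921 = \left(-6\right) \frac{1860867}{32768} = - \frac{5582601}{16384}$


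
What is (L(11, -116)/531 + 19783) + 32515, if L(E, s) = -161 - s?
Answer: 3085577/59 ≈ 52298.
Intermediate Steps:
(L(11, -116)/531 + 19783) + 32515 = ((-161 - 1*(-116))/531 + 19783) + 32515 = ((-161 + 116)*(1/531) + 19783) + 32515 = (-45*1/531 + 19783) + 32515 = (-5/59 + 19783) + 32515 = 1167192/59 + 32515 = 3085577/59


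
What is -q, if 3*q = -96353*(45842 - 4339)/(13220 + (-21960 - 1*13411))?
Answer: -3998938559/66453 ≈ -60177.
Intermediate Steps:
q = 3998938559/66453 (q = (-96353*(45842 - 4339)/(13220 + (-21960 - 1*13411)))/3 = (-96353*41503/(13220 + (-21960 - 13411)))/3 = (-96353*41503/(13220 - 35371))/3 = (-96353/((-22151*1/41503)))/3 = (-96353/(-22151/41503))/3 = (-96353*(-41503/22151))/3 = (1/3)*(3998938559/22151) = 3998938559/66453 ≈ 60177.)
-q = -1*3998938559/66453 = -3998938559/66453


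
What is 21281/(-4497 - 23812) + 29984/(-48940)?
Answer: -472577299/346360615 ≈ -1.3644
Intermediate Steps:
21281/(-4497 - 23812) + 29984/(-48940) = 21281/(-28309) + 29984*(-1/48940) = 21281*(-1/28309) - 7496/12235 = -21281/28309 - 7496/12235 = -472577299/346360615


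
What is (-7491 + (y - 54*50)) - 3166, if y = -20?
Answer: -13377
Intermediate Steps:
(-7491 + (y - 54*50)) - 3166 = (-7491 + (-20 - 54*50)) - 3166 = (-7491 + (-20 - 2700)) - 3166 = (-7491 - 2720) - 3166 = -10211 - 3166 = -13377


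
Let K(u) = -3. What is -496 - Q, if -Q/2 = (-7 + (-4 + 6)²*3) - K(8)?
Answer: -480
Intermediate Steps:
Q = -16 (Q = -2*((-7 + (-4 + 6)²*3) - 1*(-3)) = -2*((-7 + 2²*3) + 3) = -2*((-7 + 4*3) + 3) = -2*((-7 + 12) + 3) = -2*(5 + 3) = -2*8 = -16)
-496 - Q = -496 - 1*(-16) = -496 + 16 = -480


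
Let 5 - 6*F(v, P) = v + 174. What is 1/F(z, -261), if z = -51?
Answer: -3/59 ≈ -0.050847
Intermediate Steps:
F(v, P) = -169/6 - v/6 (F(v, P) = 5/6 - (v + 174)/6 = 5/6 - (174 + v)/6 = 5/6 + (-29 - v/6) = -169/6 - v/6)
1/F(z, -261) = 1/(-169/6 - 1/6*(-51)) = 1/(-169/6 + 17/2) = 1/(-59/3) = -3/59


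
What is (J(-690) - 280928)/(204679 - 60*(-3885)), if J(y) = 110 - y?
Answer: -280128/437779 ≈ -0.63988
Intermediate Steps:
(J(-690) - 280928)/(204679 - 60*(-3885)) = ((110 - 1*(-690)) - 280928)/(204679 - 60*(-3885)) = ((110 + 690) - 280928)/(204679 + 233100) = (800 - 280928)/437779 = -280128*1/437779 = -280128/437779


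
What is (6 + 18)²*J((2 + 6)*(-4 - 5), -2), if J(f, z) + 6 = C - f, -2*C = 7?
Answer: 36000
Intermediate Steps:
C = -7/2 (C = -½*7 = -7/2 ≈ -3.5000)
J(f, z) = -19/2 - f (J(f, z) = -6 + (-7/2 - f) = -19/2 - f)
(6 + 18)²*J((2 + 6)*(-4 - 5), -2) = (6 + 18)²*(-19/2 - (2 + 6)*(-4 - 5)) = 24²*(-19/2 - 8*(-9)) = 576*(-19/2 - 1*(-72)) = 576*(-19/2 + 72) = 576*(125/2) = 36000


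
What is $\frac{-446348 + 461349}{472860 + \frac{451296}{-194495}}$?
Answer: $\frac{2917619495}{91968454404} \approx 0.031724$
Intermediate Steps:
$\frac{-446348 + 461349}{472860 + \frac{451296}{-194495}} = \frac{15001}{472860 + 451296 \left(- \frac{1}{194495}\right)} = \frac{15001}{472860 - \frac{451296}{194495}} = \frac{15001}{\frac{91968454404}{194495}} = 15001 \cdot \frac{194495}{91968454404} = \frac{2917619495}{91968454404}$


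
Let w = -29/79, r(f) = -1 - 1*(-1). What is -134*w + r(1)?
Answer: 3886/79 ≈ 49.190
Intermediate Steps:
r(f) = 0 (r(f) = -1 + 1 = 0)
w = -29/79 (w = -29*1/79 = -29/79 ≈ -0.36709)
-134*w + r(1) = -134*(-29/79) + 0 = 3886/79 + 0 = 3886/79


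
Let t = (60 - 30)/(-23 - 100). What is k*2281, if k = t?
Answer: -22810/41 ≈ -556.34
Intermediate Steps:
t = -10/41 (t = 30/(-123) = 30*(-1/123) = -10/41 ≈ -0.24390)
k = -10/41 ≈ -0.24390
k*2281 = -10/41*2281 = -22810/41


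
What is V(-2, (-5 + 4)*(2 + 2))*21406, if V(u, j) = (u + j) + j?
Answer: -214060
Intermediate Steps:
V(u, j) = u + 2*j (V(u, j) = (j + u) + j = u + 2*j)
V(-2, (-5 + 4)*(2 + 2))*21406 = (-2 + 2*((-5 + 4)*(2 + 2)))*21406 = (-2 + 2*(-1*4))*21406 = (-2 + 2*(-4))*21406 = (-2 - 8)*21406 = -10*21406 = -214060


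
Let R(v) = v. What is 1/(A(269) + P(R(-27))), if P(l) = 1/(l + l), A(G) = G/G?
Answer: 54/53 ≈ 1.0189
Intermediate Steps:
A(G) = 1
P(l) = 1/(2*l)
1/(A(269) + P(R(-27))) = 1/(1 + (½)/(-27)) = 1/(1 + (½)*(-1/27)) = 1/(1 - 1/54) = 1/(53/54) = 54/53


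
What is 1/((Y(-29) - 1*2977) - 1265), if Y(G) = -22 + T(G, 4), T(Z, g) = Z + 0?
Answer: -1/4293 ≈ -0.00023294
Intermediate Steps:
T(Z, g) = Z
Y(G) = -22 + G
1/((Y(-29) - 1*2977) - 1265) = 1/(((-22 - 29) - 1*2977) - 1265) = 1/((-51 - 2977) - 1265) = 1/(-3028 - 1265) = 1/(-4293) = -1/4293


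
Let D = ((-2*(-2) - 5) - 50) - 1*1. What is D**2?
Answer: 2704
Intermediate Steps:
D = -52 (D = ((4 - 5) - 50) - 1 = (-1 - 50) - 1 = -51 - 1 = -52)
D**2 = (-52)**2 = 2704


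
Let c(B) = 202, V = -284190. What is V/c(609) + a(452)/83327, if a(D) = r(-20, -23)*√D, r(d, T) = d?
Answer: -142095/101 - 40*√113/83327 ≈ -1406.9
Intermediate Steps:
a(D) = -20*√D
V/c(609) + a(452)/83327 = -284190/202 - 40*√113/83327 = -284190*1/202 - 40*√113*(1/83327) = -142095/101 - 40*√113*(1/83327) = -142095/101 - 40*√113/83327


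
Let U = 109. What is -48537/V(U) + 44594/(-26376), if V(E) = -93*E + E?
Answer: 52063955/16531158 ≈ 3.1494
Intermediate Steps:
V(E) = -92*E
-48537/V(U) + 44594/(-26376) = -48537/((-92*109)) + 44594/(-26376) = -48537/(-10028) + 44594*(-1/26376) = -48537*(-1/10028) - 22297/13188 = 48537/10028 - 22297/13188 = 52063955/16531158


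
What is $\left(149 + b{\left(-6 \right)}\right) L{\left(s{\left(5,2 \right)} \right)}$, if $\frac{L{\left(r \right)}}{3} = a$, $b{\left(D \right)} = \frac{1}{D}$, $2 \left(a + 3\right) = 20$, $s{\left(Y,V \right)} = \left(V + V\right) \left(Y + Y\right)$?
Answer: $\frac{6251}{2} \approx 3125.5$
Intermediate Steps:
$s{\left(Y,V \right)} = 4 V Y$ ($s{\left(Y,V \right)} = 2 V 2 Y = 4 V Y$)
$a = 7$ ($a = -3 + \frac{1}{2} \cdot 20 = -3 + 10 = 7$)
$L{\left(r \right)} = 21$ ($L{\left(r \right)} = 3 \cdot 7 = 21$)
$\left(149 + b{\left(-6 \right)}\right) L{\left(s{\left(5,2 \right)} \right)} = \left(149 + \frac{1}{-6}\right) 21 = \left(149 - \frac{1}{6}\right) 21 = \frac{893}{6} \cdot 21 = \frac{6251}{2}$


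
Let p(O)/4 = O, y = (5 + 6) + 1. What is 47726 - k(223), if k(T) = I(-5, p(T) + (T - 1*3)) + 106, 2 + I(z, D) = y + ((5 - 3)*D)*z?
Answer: 58730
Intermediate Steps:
y = 12 (y = 11 + 1 = 12)
p(O) = 4*O
I(z, D) = 10 + 2*D*z (I(z, D) = -2 + (12 + ((5 - 3)*D)*z) = -2 + (12 + (2*D)*z) = -2 + (12 + 2*D*z) = 10 + 2*D*z)
k(T) = 146 - 50*T (k(T) = (10 + 2*(4*T + (T - 1*3))*(-5)) + 106 = (10 + 2*(4*T + (T - 3))*(-5)) + 106 = (10 + 2*(4*T + (-3 + T))*(-5)) + 106 = (10 + 2*(-3 + 5*T)*(-5)) + 106 = (10 + (30 - 50*T)) + 106 = (40 - 50*T) + 106 = 146 - 50*T)
47726 - k(223) = 47726 - (146 - 50*223) = 47726 - (146 - 11150) = 47726 - 1*(-11004) = 47726 + 11004 = 58730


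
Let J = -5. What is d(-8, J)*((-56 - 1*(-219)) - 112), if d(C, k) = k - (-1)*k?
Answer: -510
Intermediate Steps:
d(C, k) = 2*k (d(C, k) = k + k = 2*k)
d(-8, J)*((-56 - 1*(-219)) - 112) = (2*(-5))*((-56 - 1*(-219)) - 112) = -10*((-56 + 219) - 112) = -10*(163 - 112) = -10*51 = -510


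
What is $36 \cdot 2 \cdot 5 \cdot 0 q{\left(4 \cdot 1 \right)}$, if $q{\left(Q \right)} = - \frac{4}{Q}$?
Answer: $0$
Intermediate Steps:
$36 \cdot 2 \cdot 5 \cdot 0 q{\left(4 \cdot 1 \right)} = 36 \cdot 2 \cdot 5 \cdot 0 \left(- \frac{4}{4 \cdot 1}\right) = 36 \cdot 10 \cdot 0 \left(- \frac{4}{4}\right) = 36 \cdot 0 \left(\left(-4\right) \frac{1}{4}\right) = 0 \left(-1\right) = 0$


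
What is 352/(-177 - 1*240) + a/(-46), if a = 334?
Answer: -77735/9591 ≈ -8.1050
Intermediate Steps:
352/(-177 - 1*240) + a/(-46) = 352/(-177 - 1*240) + 334/(-46) = 352/(-177 - 240) + 334*(-1/46) = 352/(-417) - 167/23 = 352*(-1/417) - 167/23 = -352/417 - 167/23 = -77735/9591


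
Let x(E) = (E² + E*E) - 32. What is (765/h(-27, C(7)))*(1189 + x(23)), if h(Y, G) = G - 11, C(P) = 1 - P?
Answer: -99675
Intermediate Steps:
x(E) = -32 + 2*E² (x(E) = (E² + E²) - 32 = 2*E² - 32 = -32 + 2*E²)
h(Y, G) = -11 + G
(765/h(-27, C(7)))*(1189 + x(23)) = (765/(-11 + (1 - 1*7)))*(1189 + (-32 + 2*23²)) = (765/(-11 + (1 - 7)))*(1189 + (-32 + 2*529)) = (765/(-11 - 6))*(1189 + (-32 + 1058)) = (765/(-17))*(1189 + 1026) = (765*(-1/17))*2215 = -45*2215 = -99675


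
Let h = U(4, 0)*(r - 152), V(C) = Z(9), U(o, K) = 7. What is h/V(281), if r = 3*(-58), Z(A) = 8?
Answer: -1141/4 ≈ -285.25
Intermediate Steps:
V(C) = 8
r = -174
h = -2282 (h = 7*(-174 - 152) = 7*(-326) = -2282)
h/V(281) = -2282/8 = -2282*⅛ = -1141/4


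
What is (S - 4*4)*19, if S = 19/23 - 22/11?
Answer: -7505/23 ≈ -326.30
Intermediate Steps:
S = -27/23 (S = 19*(1/23) - 22*1/11 = 19/23 - 2 = -27/23 ≈ -1.1739)
(S - 4*4)*19 = (-27/23 - 4*4)*19 = (-27/23 - 16)*19 = -395/23*19 = -7505/23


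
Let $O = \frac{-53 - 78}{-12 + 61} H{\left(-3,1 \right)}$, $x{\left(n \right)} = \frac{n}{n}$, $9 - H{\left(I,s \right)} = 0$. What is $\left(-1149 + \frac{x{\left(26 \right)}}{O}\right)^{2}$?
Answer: $\frac{1835266278400}{1390041} \approx 1.3203 \cdot 10^{6}$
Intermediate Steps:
$H{\left(I,s \right)} = 9$ ($H{\left(I,s \right)} = 9 - 0 = 9 + 0 = 9$)
$x{\left(n \right)} = 1$
$O = - \frac{1179}{49}$ ($O = \frac{-53 - 78}{-12 + 61} \cdot 9 = - \frac{131}{49} \cdot 9 = \left(-131\right) \frac{1}{49} \cdot 9 = \left(- \frac{131}{49}\right) 9 = - \frac{1179}{49} \approx -24.061$)
$\left(-1149 + \frac{x{\left(26 \right)}}{O}\right)^{2} = \left(-1149 + 1 \frac{1}{- \frac{1179}{49}}\right)^{2} = \left(-1149 + 1 \left(- \frac{49}{1179}\right)\right)^{2} = \left(-1149 - \frac{49}{1179}\right)^{2} = \left(- \frac{1354720}{1179}\right)^{2} = \frac{1835266278400}{1390041}$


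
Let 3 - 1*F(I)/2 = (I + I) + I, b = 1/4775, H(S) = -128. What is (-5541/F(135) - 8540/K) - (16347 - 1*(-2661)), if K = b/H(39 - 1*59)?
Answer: 1398860571703/268 ≈ 5.2196e+9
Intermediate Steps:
b = 1/4775 ≈ 0.00020942
F(I) = 6 - 6*I (F(I) = 6 - 2*((I + I) + I) = 6 - 2*(2*I + I) = 6 - 6*I)
K = -1/611200 (K = (1/4775)/(-128) = (1/4775)*(-1/128) = -1/611200 ≈ -1.6361e-6)
(-5541/F(135) - 8540/K) - (16347 - 1*(-2661)) = (-5541/(6 - 6*135) - 8540/(-1/611200)) - (16347 - 1*(-2661)) = (-5541/(6 - 810) - 8540*(-611200)) - (16347 + 2661) = (-5541/(-804) + 5219648000) - 1*19008 = (-5541*(-1/804) + 5219648000) - 19008 = (1847/268 + 5219648000) - 19008 = 1398865665847/268 - 19008 = 1398860571703/268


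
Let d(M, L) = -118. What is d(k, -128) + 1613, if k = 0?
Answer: 1495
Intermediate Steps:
d(k, -128) + 1613 = -118 + 1613 = 1495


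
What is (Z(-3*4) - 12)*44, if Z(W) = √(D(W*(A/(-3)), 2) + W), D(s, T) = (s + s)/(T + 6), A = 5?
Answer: -528 + 44*I*√7 ≈ -528.0 + 116.41*I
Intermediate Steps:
D(s, T) = 2*s/(6 + T) (D(s, T) = (2*s)/(6 + T) = 2*s/(6 + T))
Z(W) = √21*√W/6 (Z(W) = √(2*(W*(5/(-3)))/(6 + 2) + W) = √(2*(W*(5*(-⅓)))/8 + W) = √(2*(W*(-5/3))*(⅛) + W) = √(2*(-5*W/3)*(⅛) + W) = √(-5*W/12 + W) = √(7*W/12) = √21*√W/6)
(Z(-3*4) - 12)*44 = (√21*√(-3*4)/6 - 12)*44 = (√21*√(-12)/6 - 12)*44 = (√21*(2*I*√3)/6 - 12)*44 = (I*√7 - 12)*44 = (-12 + I*√7)*44 = -528 + 44*I*√7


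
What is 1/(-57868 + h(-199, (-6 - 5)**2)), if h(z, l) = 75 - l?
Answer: -1/57914 ≈ -1.7267e-5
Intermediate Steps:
1/(-57868 + h(-199, (-6 - 5)**2)) = 1/(-57868 + (75 - (-6 - 5)**2)) = 1/(-57868 + (75 - 1*(-11)**2)) = 1/(-57868 + (75 - 1*121)) = 1/(-57868 + (75 - 121)) = 1/(-57868 - 46) = 1/(-57914) = -1/57914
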